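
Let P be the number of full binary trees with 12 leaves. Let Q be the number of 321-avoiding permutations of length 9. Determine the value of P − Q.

Full binary trees with 12 leaves have 12−1 = 11 internal nodes, so there are C_11 of them. So P = C_11 = 58786.
Permutations of [n] avoiding any single length-3 pattern are counted by C_n; here n = 9. So Q = C_9 = 4862.
P − Q = 58786 − 4862 = 53924.

53924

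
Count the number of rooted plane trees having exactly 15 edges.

9694845

A rooted plane tree with 15 edges has 16 nodes, and the count is C_15.
C_15 = C(30,15)/16 = 155117520/16 = 9694845.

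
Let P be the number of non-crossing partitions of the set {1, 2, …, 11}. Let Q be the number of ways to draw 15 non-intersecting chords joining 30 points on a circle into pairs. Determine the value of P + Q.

9753631

The non-crossing partitions of [11] form a lattice of size C_11. So P = C_11 = 58786.
Pairing 30 circle points by 15 non-crossing chords gives C_15 matchings. So Q = C_15 = 9694845.
P + Q = 58786 + 9694845 = 9753631.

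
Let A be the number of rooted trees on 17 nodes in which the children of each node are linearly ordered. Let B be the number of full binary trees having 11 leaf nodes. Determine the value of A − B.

35340874

A rooted plane tree on 17 nodes has 16 edges, and such trees are counted by C_16. So A = C_16 = 35357670.
A full binary tree with L leaves has L−1 internal nodes and is counted by C_{L−1}; L = 11 gives C_10. So B = C_10 = 16796.
A − B = 35357670 − 16796 = 35340874.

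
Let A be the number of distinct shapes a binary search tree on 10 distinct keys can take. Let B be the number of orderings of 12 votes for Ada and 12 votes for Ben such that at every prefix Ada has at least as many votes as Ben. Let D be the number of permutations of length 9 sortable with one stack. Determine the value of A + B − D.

219946

Binary trees (left/right distinguished) on n nodes are counted by C_n; here n = 10. So A = C_10 = 16796.
Ballot sequences with n votes each where one side never trails are Dyck words, counted by C_n; here n = 12. So B = C_12 = 208012.
By Knuth's characterisation, the stack-sortable permutations of length 9 are the 231-avoiders, numbering C_9. So D = C_9 = 4862.
A + B − D = 16796 + 208012 − 4862 = 219946.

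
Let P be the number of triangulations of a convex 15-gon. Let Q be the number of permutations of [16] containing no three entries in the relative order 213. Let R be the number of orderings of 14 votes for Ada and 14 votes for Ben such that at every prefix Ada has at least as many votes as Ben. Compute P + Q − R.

A convex 15-gon is triangulated into 13 triangles, and the number of such triangulations is the Catalan number C_{15−2} = C_13. So P = C_13 = 742900.
For any fixed pattern of length 3, the pattern-avoiding permutations of [16] number C_16. So Q = C_16 = 35357670.
Reading a vote for the leader as '(' and for the other as ')' turns such a sequence into a balanced string of 14 pairs, so the count is C_14. So R = C_14 = 2674440.
P + Q − R = 742900 + 35357670 − 2674440 = 33426130.

33426130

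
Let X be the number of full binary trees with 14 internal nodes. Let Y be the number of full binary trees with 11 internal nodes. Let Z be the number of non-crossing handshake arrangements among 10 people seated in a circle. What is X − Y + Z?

2615696

Full binary trees with n internal nodes are counted by C_n; here n = 14. So X = C_14 = 2674440.
Full binary trees with n internal nodes are counted by C_n; here n = 11. So Y = C_11 = 58786.
With 10 = 2·5 people, non-crossing handshake pairings are non-crossing perfect matchings on a circle, counted by C_5. So Z = C_5 = 42.
X − Y + Z = 2674440 − 58786 + 42 = 2615696.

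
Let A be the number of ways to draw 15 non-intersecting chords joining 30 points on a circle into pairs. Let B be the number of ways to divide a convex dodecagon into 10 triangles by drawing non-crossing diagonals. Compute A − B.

9678049

Pairing 30 circle points by 15 non-crossing chords gives C_15 matchings. So A = C_15 = 9694845.
Triangulations of a convex m-gon are counted by C_{m−2}; with m = 12 this is C_10. So B = C_10 = 16796.
A − B = 9694845 − 16796 = 9678049.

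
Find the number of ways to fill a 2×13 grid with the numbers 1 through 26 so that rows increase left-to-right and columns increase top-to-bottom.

742900

Standard Young tableaux of shape 2×n are counted by C_n; here n = 13.
C_13 = 742900.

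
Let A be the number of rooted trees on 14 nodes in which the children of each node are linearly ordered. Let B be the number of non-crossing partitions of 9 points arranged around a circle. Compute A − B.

A rooted plane tree on 14 nodes has 13 edges, and such trees are counted by C_13. So A = C_13 = 742900.
Non-crossing partitions of an n-element set are counted by C_n; here n = 9. So B = C_9 = 4862.
A − B = 742900 − 4862 = 738038.

738038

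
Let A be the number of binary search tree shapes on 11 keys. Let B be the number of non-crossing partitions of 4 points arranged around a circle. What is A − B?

Binary trees (left/right distinguished) on n nodes are counted by C_n; here n = 11. So A = C_11 = 58786.
The non-crossing partitions of [4] form a lattice of size C_4. So B = C_4 = 14.
A − B = 58786 − 14 = 58772.

58772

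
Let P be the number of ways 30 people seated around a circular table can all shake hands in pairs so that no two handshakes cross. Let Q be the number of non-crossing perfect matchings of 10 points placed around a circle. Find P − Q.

Non-crossing handshake pairings of 2n people are counted by C_n; 30 people gives n = 15. So P = C_15 = 9694845.
Pairing 10 circle points by 5 non-crossing chords gives C_5 matchings. So Q = C_5 = 42.
P − Q = 9694845 − 42 = 9694803.

9694803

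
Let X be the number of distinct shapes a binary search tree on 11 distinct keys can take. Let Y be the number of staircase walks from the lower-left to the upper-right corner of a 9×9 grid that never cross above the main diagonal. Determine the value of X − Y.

53924

Binary trees (left/right distinguished) on n nodes are counted by C_n; here n = 11. So X = C_11 = 58786.
Sub-diagonal monotone paths from (0,0) to (9,9) biject with Dyck paths of semilength 9, giving C_9. So Y = C_9 = 4862.
X − Y = 58786 − 4862 = 53924.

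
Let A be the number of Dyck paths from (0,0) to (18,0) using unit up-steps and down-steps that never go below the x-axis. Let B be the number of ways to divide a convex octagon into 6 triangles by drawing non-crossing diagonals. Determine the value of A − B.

4730

Paths of 9 up- and 9 down-steps that never dip below the axis are Dyck paths; their count is C_9. So A = C_9 = 4862.
The number of triangulations of an 8-gon is the Catalan number C_6 (index = sides − 2). So B = C_6 = 132.
A − B = 4862 − 132 = 4730.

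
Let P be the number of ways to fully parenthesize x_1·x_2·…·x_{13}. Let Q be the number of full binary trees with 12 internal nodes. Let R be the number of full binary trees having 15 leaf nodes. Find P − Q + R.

Ways to associate a product of 13 factors correspond to binary trees on 13 leaves, so the count is C_12. So P = C_12 = 208012.
The number of full binary trees on 12 internal nodes is the Catalan number C_12. So Q = C_12 = 208012.
Full binary trees with 15 leaves have 15−1 = 14 internal nodes, so there are C_14 of them. So R = C_14 = 2674440.
P − Q + R = 208012 − 208012 + 2674440 = 2674440.

2674440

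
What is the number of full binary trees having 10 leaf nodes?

Full binary trees with 10 leaves have 10−1 = 9 internal nodes, so there are C_9 of them.
C_9 = C(18,9)/10 = 48620/10 = 4862.

4862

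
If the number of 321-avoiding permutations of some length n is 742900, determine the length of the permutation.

13

Permutations of [n] avoiding a fixed length-3 pattern are counted by C_n, and C_13 = 742900.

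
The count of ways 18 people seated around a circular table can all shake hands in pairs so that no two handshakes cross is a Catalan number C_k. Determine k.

Non-crossing handshake pairings of 2n people are counted by C_n; 18 people gives n = 9.

9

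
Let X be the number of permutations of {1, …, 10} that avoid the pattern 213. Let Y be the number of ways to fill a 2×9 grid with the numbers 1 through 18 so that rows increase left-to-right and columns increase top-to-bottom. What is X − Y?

Permutations of [n] avoiding any single length-3 pattern are counted by C_n; here n = 10. So X = C_10 = 16796.
Standard Young tableaux of shape 2×n are counted by C_n; here n = 9. So Y = C_9 = 4862.
X − Y = 16796 − 4862 = 11934.

11934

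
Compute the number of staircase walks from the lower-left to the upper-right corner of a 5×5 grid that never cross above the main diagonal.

42

Monotone paths in an n×n grid that stay weakly below the diagonal are counted by C_n; here n = 5.
C_5 = C(10,5)/6 = 252/6 = 42.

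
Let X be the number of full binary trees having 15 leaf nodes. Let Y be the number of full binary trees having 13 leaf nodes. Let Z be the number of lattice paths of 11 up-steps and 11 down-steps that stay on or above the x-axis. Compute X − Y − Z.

2407642

Full binary trees with 15 leaves have 15−1 = 14 internal nodes, so there are C_14 of them. So X = C_14 = 2674440.
Full binary trees with 13 leaves have 13−1 = 12 internal nodes, so there are C_12 of them. So Y = C_12 = 208012.
Dyck paths of semilength n (length 2n) are counted by C_n; here n = 11. So Z = C_11 = 58786.
X − Y − Z = 2674440 − 208012 − 58786 = 2407642.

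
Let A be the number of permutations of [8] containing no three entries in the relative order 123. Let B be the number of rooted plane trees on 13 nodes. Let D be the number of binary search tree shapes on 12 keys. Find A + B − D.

1430

Permutations of [n] avoiding any single length-3 pattern are counted by C_n; here n = 8. So A = C_8 = 1430.
A rooted plane tree on 13 nodes has 12 edges, and such trees are counted by C_12. So B = C_12 = 208012.
Binary trees (left/right distinguished) on n nodes are counted by C_n; here n = 12. So D = C_12 = 208012.
A + B − D = 1430 + 208012 − 208012 = 1430.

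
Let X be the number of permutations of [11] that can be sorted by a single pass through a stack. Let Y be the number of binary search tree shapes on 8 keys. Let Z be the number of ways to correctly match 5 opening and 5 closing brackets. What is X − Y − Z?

By Knuth's characterisation, the stack-sortable permutations of length 11 are the 231-avoiders, numbering C_11. So X = C_11 = 58786.
Rooted binary trees with 8 nodes (each child slot possibly empty) number C_8. So Y = C_8 = 1430.
With 5 pairs the number of balanced bracket strings is the Catalan number C_5. So Z = C_5 = 42.
X − Y − Z = 58786 − 1430 − 42 = 57314.

57314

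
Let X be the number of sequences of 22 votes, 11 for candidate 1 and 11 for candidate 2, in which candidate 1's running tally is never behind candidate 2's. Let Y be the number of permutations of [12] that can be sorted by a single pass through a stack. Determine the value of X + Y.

266798

Ballot sequences with n votes each where one side never trails are Dyck words, counted by C_n; here n = 11. So X = C_11 = 58786.
Stack-sortable permutations are exactly the 231-avoiding ones, counted by C_n; here n = 12. So Y = C_12 = 208012.
X + Y = 58786 + 208012 = 266798.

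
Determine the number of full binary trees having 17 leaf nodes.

35357670

Full binary trees with 17 leaves have 17−1 = 16 internal nodes, so there are C_16 of them.
C_16 = 35357670.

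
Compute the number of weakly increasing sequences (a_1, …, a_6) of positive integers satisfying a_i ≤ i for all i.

132

Such sub-staircase sequences of length n are counted by C_n; here n = 6.
C_6 = 132.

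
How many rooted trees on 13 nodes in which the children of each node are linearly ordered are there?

Rooted ordered (plane) trees on m nodes have m−1 edges and are counted by C_{m−1}; m = 13 gives C_12.
C_12 = C(24,12)/13 = 2704156/13 = 208012.

208012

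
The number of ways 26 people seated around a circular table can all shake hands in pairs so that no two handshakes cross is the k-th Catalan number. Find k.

13

Non-crossing handshake pairings of 2n people are counted by C_n; 26 people gives n = 13.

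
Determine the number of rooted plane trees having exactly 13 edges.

A rooted plane tree with 13 edges has 14 nodes, and the count is C_13.
C_13 = C_12 · 2(2·12+1)/(12+2) = 208012 · 50/14 = 742900.

742900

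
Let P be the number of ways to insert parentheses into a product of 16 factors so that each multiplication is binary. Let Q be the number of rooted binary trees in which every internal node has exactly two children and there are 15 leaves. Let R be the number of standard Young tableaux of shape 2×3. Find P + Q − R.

Bracketing 16 factors into binary products is counted by C_{16−1} = C_15. So P = C_15 = 9694845.
A full binary tree with L leaves has L−1 internal nodes and is counted by C_{L−1}; L = 15 gives C_14. So Q = C_14 = 2674440.
By the hook-length formula (or a Dyck-path bijection), SYT of shape 2×3 number C_3. So R = C_3 = 5.
P + Q − R = 9694845 + 2674440 − 5 = 12369280.

12369280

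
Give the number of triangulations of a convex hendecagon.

4862

Triangulations of a convex m-gon are counted by C_{m−2}; with m = 11 this is C_9.
C_9 = C(18,9)/10 = 48620/10 = 4862.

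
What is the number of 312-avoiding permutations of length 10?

16796

Permutations of [n] avoiding any single length-3 pattern are counted by C_n; here n = 10.
C_10 = 16796.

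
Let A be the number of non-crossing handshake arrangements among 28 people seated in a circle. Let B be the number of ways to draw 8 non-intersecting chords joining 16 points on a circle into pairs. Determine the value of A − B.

Non-crossing handshake pairings of 2n people are counted by C_n; 28 people gives n = 14. So A = C_14 = 2674440.
Pairing 16 circle points by 8 non-crossing chords gives C_8 matchings. So B = C_8 = 1430.
A − B = 2674440 − 1430 = 2673010.

2673010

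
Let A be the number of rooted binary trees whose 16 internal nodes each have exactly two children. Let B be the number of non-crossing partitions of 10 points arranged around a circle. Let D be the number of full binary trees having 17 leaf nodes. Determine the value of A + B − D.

The number of full binary trees on 16 internal nodes is the Catalan number C_16. So A = C_16 = 35357670.
The non-crossing partitions of [10] form a lattice of size C_10. So B = C_10 = 16796.
A full binary tree with L leaves has L−1 internal nodes and is counted by C_{L−1}; L = 17 gives C_16. So D = C_16 = 35357670.
A + B − D = 35357670 + 16796 − 35357670 = 16796.

16796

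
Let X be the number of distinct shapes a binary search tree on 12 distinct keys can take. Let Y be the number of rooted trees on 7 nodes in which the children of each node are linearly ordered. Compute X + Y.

Binary trees (left/right distinguished) on n nodes are counted by C_n; here n = 12. So X = C_12 = 208012.
A rooted plane tree on 7 nodes has 6 edges, and such trees are counted by C_6. So Y = C_6 = 132.
X + Y = 208012 + 132 = 208144.

208144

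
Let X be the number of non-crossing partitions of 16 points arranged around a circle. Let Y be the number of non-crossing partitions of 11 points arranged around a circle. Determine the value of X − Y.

35298884

The non-crossing partitions of [16] form a lattice of size C_16. So X = C_16 = 35357670.
Non-crossing partitions of an n-element set are counted by C_n; here n = 11. So Y = C_11 = 58786.
X − Y = 35357670 − 58786 = 35298884.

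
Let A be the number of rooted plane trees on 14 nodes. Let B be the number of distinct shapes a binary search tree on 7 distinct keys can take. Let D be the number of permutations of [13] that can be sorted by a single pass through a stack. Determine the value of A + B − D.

429

A rooted plane tree on 14 nodes has 13 edges, and such trees are counted by C_13. So A = C_13 = 742900.
Binary trees (left/right distinguished) on n nodes are counted by C_n; here n = 7. So B = C_7 = 429.
By Knuth's characterisation, the stack-sortable permutations of length 13 are the 231-avoiders, numbering C_13. So D = C_13 = 742900.
A + B − D = 742900 + 429 − 742900 = 429.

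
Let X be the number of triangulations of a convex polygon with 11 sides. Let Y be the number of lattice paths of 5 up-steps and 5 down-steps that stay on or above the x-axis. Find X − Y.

The number of triangulations of an 11-gon is the Catalan number C_9 (index = sides − 2). So X = C_9 = 4862.
Paths of 5 up- and 5 down-steps that never dip below the axis are Dyck paths; their count is C_5. So Y = C_5 = 42.
X − Y = 4862 − 42 = 4820.

4820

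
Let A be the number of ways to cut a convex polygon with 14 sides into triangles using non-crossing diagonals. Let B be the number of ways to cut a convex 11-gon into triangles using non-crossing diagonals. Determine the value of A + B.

212874

Triangulations of a convex m-gon are counted by C_{m−2}; with m = 14 this is C_12. So A = C_12 = 208012.
Triangulations of a convex m-gon are counted by C_{m−2}; with m = 11 this is C_9. So B = C_9 = 4862.
A + B = 208012 + 4862 = 212874.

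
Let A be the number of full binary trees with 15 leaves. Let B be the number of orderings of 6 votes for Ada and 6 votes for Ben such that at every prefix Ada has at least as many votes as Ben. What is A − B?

2674308

Full binary trees with 15 leaves have 15−1 = 14 internal nodes, so there are C_14 of them. So A = C_14 = 2674440.
Ballot sequences with n votes each where one side never trails are Dyck words, counted by C_n; here n = 6. So B = C_6 = 132.
A − B = 2674440 − 132 = 2674308.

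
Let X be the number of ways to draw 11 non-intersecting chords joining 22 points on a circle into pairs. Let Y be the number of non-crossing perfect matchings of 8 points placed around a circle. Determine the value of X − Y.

Pairing 22 circle points by 11 non-crossing chords gives C_11 matchings. So X = C_11 = 58786.
Non-crossing perfect matchings of 2n points on a circle are counted by C_n; with 8 points, n = 4. So Y = C_4 = 14.
X − Y = 58786 − 14 = 58772.

58772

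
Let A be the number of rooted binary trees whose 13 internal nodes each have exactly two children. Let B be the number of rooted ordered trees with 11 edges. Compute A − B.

684114

The number of full binary trees on 13 internal nodes is the Catalan number C_13. So A = C_13 = 742900.
Rooted ordered trees with n edges are counted by C_n; here n = 11. So B = C_11 = 58786.
A − B = 742900 − 58786 = 684114.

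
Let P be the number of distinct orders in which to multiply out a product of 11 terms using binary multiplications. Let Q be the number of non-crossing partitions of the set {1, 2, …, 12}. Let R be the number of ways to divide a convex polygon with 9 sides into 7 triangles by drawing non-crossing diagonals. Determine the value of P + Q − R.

Ways to associate a product of 11 factors correspond to binary trees on 11 leaves, so the count is C_10. So P = C_10 = 16796.
The non-crossing partitions of [12] form a lattice of size C_12. So Q = C_12 = 208012.
The number of triangulations of a 9-gon is the Catalan number C_7 (index = sides − 2). So R = C_7 = 429.
P + Q − R = 16796 + 208012 − 429 = 224379.

224379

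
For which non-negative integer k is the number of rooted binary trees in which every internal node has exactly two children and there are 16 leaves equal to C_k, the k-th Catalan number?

15

A full binary tree with L leaves has L−1 internal nodes and is counted by C_{L−1}; L = 16 gives C_15.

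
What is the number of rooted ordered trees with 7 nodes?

132

A rooted plane tree on 7 nodes has 6 edges, and such trees are counted by C_6.
C_6 = C_5 · 2(2·5+1)/(5+2) = 42 · 22/7 = 132.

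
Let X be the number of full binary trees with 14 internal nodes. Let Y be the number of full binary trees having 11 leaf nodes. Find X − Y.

2657644

Full binary trees with n internal nodes are counted by C_n; here n = 14. So X = C_14 = 2674440.
Full binary trees with 11 leaves have 11−1 = 10 internal nodes, so there are C_10 of them. So Y = C_10 = 16796.
X − Y = 2674440 − 16796 = 2657644.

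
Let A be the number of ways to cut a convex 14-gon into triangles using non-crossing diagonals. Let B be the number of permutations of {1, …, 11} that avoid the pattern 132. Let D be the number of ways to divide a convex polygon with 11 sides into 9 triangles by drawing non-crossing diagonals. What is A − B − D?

Triangulations of a convex m-gon are counted by C_{m−2}; with m = 14 this is C_12. So A = C_12 = 208012.
Permutations of [n] avoiding any single length-3 pattern are counted by C_n; here n = 11. So B = C_11 = 58786.
Triangulations of a convex m-gon are counted by C_{m−2}; with m = 11 this is C_9. So D = C_9 = 4862.
A − B − D = 208012 − 58786 − 4862 = 144364.

144364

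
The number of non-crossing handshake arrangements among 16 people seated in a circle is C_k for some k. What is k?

8

Non-crossing handshake pairings of 2n people are counted by C_n; 16 people gives n = 8.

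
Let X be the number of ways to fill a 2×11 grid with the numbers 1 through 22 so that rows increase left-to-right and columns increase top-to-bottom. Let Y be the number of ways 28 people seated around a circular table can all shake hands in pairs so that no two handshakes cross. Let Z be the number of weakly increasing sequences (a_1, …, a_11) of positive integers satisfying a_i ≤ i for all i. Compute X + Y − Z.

Standard Young tableaux of shape 2×n are counted by C_n; here n = 11. So X = C_11 = 58786.
Non-crossing handshake pairings of 2n people are counted by C_n; 28 people gives n = 14. So Y = C_14 = 2674440.
Weakly increasing sequences with a_i ≤ i biject with Dyck paths of semilength 11, so there are C_11. So Z = C_11 = 58786.
X + Y − Z = 58786 + 2674440 − 58786 = 2674440.

2674440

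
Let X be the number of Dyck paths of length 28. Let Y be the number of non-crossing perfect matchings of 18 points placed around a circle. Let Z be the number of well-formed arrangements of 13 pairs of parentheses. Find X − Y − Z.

A Dyck path with 14 up-steps and 14 down-steps has semilength 14, so there are C_14 of them. So X = C_14 = 2674440.
Non-crossing perfect matchings of 2n points on a circle are counted by C_n; with 18 points, n = 9. So Y = C_9 = 4862.
With 13 pairs the number of balanced bracket strings is the Catalan number C_13. So Z = C_13 = 742900.
X − Y − Z = 2674440 − 4862 − 742900 = 1926678.

1926678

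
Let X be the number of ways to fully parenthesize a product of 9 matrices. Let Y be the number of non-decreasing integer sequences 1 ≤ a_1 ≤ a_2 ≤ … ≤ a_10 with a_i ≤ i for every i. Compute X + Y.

18226

Parenthesizations of m factors correspond to full binary trees with m leaves, counted by C_{m−1}; m = 9 gives C_8. So X = C_8 = 1430.
Such sub-staircase sequences of length n are counted by C_n; here n = 10. So Y = C_10 = 16796.
X + Y = 1430 + 16796 = 18226.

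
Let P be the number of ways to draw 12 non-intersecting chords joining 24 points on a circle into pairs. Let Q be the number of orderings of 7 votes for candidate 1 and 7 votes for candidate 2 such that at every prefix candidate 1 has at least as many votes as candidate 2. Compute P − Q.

Non-crossing perfect matchings of 2n points on a circle are counted by C_n; with 24 points, n = 12. So P = C_12 = 208012.
Ballot sequences with n votes each where one side never trails are Dyck words, counted by C_n; here n = 7. So Q = C_7 = 429.
P − Q = 208012 − 429 = 207583.

207583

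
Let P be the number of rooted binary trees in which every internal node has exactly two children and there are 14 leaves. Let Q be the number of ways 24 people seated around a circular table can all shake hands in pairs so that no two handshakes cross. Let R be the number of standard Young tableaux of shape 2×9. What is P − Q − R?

A full binary tree with L leaves has L−1 internal nodes and is counted by C_{L−1}; L = 14 gives C_13. So P = C_13 = 742900.
Non-crossing handshake pairings of 2n people are counted by C_n; 24 people gives n = 12. So Q = C_12 = 208012.
Standard Young tableaux of shape 2×n are counted by C_n; here n = 9. So R = C_9 = 4862.
P − Q − R = 742900 − 208012 − 4862 = 530026.

530026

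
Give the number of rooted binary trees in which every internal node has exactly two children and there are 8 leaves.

429

A full binary tree with L leaves has L−1 internal nodes and is counted by C_{L−1}; L = 8 gives C_7.
C_7 = 429.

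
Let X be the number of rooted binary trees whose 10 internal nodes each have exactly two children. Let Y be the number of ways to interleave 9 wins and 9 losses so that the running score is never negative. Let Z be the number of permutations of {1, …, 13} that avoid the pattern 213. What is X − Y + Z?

754834

Full binary trees with n internal nodes are counted by C_n; here n = 10. So X = C_10 = 16796.
Ballot sequences with n votes each where one side never trails are Dyck words, counted by C_n; here n = 9. So Y = C_9 = 4862.
For any fixed pattern of length 3, the pattern-avoiding permutations of [13] number C_13. So Z = C_13 = 742900.
X − Y + Z = 16796 − 4862 + 742900 = 754834.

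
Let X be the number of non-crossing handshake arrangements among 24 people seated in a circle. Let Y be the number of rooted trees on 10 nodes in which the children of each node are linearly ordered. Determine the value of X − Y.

Non-crossing handshake pairings of 2n people are counted by C_n; 24 people gives n = 12. So X = C_12 = 208012.
A rooted plane tree on 10 nodes has 9 edges, and such trees are counted by C_9. So Y = C_9 = 4862.
X − Y = 208012 − 4862 = 203150.

203150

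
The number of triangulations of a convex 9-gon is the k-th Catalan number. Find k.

7

Triangulations of a convex m-gon are counted by C_{m−2}; with m = 9 this is C_7.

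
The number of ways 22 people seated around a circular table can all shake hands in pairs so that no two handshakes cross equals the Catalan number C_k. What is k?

11

Non-crossing handshake pairings of 2n people are counted by C_n; 22 people gives n = 11.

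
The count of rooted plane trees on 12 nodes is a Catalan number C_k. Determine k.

11

A rooted plane tree on 12 nodes has 11 edges, and such trees are counted by C_11.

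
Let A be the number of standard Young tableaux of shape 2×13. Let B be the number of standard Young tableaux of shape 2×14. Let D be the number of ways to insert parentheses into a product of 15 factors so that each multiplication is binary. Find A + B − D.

Standard Young tableaux of shape 2×n are counted by C_n; here n = 13. So A = C_13 = 742900.
Standard Young tableaux of shape 2×n are counted by C_n; here n = 14. So B = C_14 = 2674440.
Bracketing 15 factors into binary products is counted by C_{15−1} = C_14. So D = C_14 = 2674440.
A + B − D = 742900 + 2674440 − 2674440 = 742900.

742900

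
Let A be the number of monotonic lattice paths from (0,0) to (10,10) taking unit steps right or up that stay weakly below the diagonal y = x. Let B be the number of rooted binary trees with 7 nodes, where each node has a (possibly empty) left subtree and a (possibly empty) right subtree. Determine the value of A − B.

16367

Sub-diagonal monotone paths from (0,0) to (10,10) biject with Dyck paths of semilength 10, giving C_10. So A = C_10 = 16796.
Binary trees (left/right distinguished) on n nodes are counted by C_n; here n = 7. So B = C_7 = 429.
A − B = 16796 − 429 = 16367.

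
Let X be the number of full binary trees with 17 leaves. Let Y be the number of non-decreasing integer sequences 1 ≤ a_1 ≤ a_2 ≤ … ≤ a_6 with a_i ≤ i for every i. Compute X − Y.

Full binary trees with 17 leaves have 17−1 = 16 internal nodes, so there are C_16 of them. So X = C_16 = 35357670.
Such sub-staircase sequences of length n are counted by C_n; here n = 6. So Y = C_6 = 132.
X − Y = 35357670 − 132 = 35357538.

35357538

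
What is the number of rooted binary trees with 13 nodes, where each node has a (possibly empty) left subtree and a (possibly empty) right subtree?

There are C_n binary search tree shapes on n keys; with n = 13 that is C_13.
C_13 = 742900.

742900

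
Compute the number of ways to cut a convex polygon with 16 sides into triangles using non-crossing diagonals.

2674440

Triangulations of a convex m-gon are counted by C_{m−2}; with m = 16 this is C_14.
C_14 = C_13 · 2(2·13+1)/(13+2) = 742900 · 54/15 = 2674440.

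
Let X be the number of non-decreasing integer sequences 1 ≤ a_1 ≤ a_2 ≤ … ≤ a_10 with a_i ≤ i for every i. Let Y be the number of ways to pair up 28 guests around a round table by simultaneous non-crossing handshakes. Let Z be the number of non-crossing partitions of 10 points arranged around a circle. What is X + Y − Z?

2674440

Weakly increasing sequences with a_i ≤ i biject with Dyck paths of semilength 10, so there are C_10. So X = C_10 = 16796.
With 28 = 2·14 people, non-crossing handshake pairings are non-crossing perfect matchings on a circle, counted by C_14. So Y = C_14 = 2674440.
The non-crossing partitions of [10] form a lattice of size C_10. So Z = C_10 = 16796.
X + Y − Z = 16796 + 2674440 − 16796 = 2674440.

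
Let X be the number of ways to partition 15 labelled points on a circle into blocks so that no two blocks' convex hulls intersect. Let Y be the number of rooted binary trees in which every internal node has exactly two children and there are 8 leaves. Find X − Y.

The non-crossing partitions of [15] form a lattice of size C_15. So X = C_15 = 9694845.
A full binary tree with L leaves has L−1 internal nodes and is counted by C_{L−1}; L = 8 gives C_7. So Y = C_7 = 429.
X − Y = 9694845 − 429 = 9694416.

9694416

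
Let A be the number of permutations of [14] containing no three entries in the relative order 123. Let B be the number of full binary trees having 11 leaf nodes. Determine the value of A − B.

2657644

Permutations of [n] avoiding any single length-3 pattern are counted by C_n; here n = 14. So A = C_14 = 2674440.
Full binary trees with 11 leaves have 11−1 = 10 internal nodes, so there are C_10 of them. So B = C_10 = 16796.
A − B = 2674440 − 16796 = 2657644.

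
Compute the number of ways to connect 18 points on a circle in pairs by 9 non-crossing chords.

4862

Non-crossing perfect matchings of 2n points on a circle are counted by C_n; with 18 points, n = 9.
C_9 = C(18,9)/10 = 48620/10 = 4862.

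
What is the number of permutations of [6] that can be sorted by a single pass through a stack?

132

By Knuth's characterisation, the stack-sortable permutations of length 6 are the 231-avoiders, numbering C_6.
C_6 = C(12,6)/7 = 924/7 = 132.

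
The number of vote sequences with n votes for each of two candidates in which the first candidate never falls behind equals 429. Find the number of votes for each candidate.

Such ballot sequences with n votes each are counted by C_n. Since C_7 = 429, the index is 7.

7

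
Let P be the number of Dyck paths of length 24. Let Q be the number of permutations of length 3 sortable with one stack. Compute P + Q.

208017

Dyck paths of semilength n (length 2n) are counted by C_n; here n = 12. So P = C_12 = 208012.
Stack-sortable permutations are exactly the 231-avoiding ones, counted by C_n; here n = 3. So Q = C_3 = 5.
P + Q = 208012 + 5 = 208017.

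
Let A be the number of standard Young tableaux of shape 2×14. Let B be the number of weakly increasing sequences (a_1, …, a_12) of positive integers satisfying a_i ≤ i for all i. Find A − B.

2466428

Standard Young tableaux of shape 2×n are counted by C_n; here n = 14. So A = C_14 = 2674440.
Such sub-staircase sequences of length n are counted by C_n; here n = 12. So B = C_12 = 208012.
A − B = 2674440 − 208012 = 2466428.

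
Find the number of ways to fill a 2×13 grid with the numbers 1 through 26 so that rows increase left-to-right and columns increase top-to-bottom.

742900

By the hook-length formula (or a Dyck-path bijection), SYT of shape 2×13 number C_13.
C_13 = C(26,13)/14 = 10400600/14 = 742900.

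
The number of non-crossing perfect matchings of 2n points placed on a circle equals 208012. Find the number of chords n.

Non-crossing pairings of 2n points on a circle are counted by C_n. The Catalan number equal to 208012 is C_12.

12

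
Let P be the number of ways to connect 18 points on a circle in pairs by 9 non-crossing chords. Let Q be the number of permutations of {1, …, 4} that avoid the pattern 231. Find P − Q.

4848

Non-crossing perfect matchings of 2n points on a circle are counted by C_n; with 18 points, n = 9. So P = C_9 = 4862.
For any fixed pattern of length 3, the pattern-avoiding permutations of [4] number C_4. So Q = C_4 = 14.
P − Q = 4862 − 14 = 4848.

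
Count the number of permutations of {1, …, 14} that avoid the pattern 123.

2674440

For any fixed pattern of length 3, the pattern-avoiding permutations of [14] number C_14.
C_14 = 2674440.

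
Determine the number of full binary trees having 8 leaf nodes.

429

Full binary trees with 8 leaves have 8−1 = 7 internal nodes, so there are C_7 of them.
C_7 = 429.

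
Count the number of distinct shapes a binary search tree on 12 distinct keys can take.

Binary trees (left/right distinguished) on n nodes are counted by C_n; here n = 12.
C_12 = C(24,12)/13 = 2704156/13 = 208012.

208012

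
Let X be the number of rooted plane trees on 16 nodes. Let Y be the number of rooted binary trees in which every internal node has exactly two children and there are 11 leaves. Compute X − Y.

9678049

Rooted ordered (plane) trees on m nodes have m−1 edges and are counted by C_{m−1}; m = 16 gives C_15. So X = C_15 = 9694845.
A full binary tree with L leaves has L−1 internal nodes and is counted by C_{L−1}; L = 11 gives C_10. So Y = C_10 = 16796.
X − Y = 9694845 − 16796 = 9678049.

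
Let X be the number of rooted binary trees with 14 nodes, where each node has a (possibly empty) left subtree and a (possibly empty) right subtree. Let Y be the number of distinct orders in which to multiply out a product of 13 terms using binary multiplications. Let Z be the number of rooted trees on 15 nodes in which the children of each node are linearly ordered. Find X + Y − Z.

208012

Binary trees (left/right distinguished) on n nodes are counted by C_n; here n = 14. So X = C_14 = 2674440.
Ways to associate a product of 13 factors correspond to binary trees on 13 leaves, so the count is C_12. So Y = C_12 = 208012.
A rooted plane tree on 15 nodes has 14 edges, and such trees are counted by C_14. So Z = C_14 = 2674440.
X + Y − Z = 2674440 + 208012 − 2674440 = 208012.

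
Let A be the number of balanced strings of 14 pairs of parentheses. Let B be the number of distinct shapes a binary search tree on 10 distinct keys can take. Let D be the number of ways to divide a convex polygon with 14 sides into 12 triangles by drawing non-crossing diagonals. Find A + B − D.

2483224

Balanced strings of n pairs of brackets are counted by C_n; here n = 14. So A = C_14 = 2674440.
There are C_n binary search tree shapes on n keys; with n = 10 that is C_10. So B = C_10 = 16796.
A convex 14-gon is triangulated into 12 triangles, and the number of such triangulations is the Catalan number C_{14−2} = C_12. So D = C_12 = 208012.
A + B − D = 2674440 + 16796 − 208012 = 2483224.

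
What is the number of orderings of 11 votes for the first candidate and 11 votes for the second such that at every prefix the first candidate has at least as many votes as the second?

58786

Ballot sequences with n votes each where one side never trails are Dyck words, counted by C_n; here n = 11.
C_11 = C_10 · 2(2·10+1)/(10+2) = 16796 · 42/12 = 58786.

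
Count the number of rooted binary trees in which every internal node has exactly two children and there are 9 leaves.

Full binary trees with 9 leaves have 9−1 = 8 internal nodes, so there are C_8 of them.
C_8 = C(16,8)/9 = 12870/9 = 1430.

1430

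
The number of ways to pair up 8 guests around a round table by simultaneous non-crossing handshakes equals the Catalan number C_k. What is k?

With 8 = 2·4 people, non-crossing handshake pairings are non-crossing perfect matchings on a circle, counted by C_4.

4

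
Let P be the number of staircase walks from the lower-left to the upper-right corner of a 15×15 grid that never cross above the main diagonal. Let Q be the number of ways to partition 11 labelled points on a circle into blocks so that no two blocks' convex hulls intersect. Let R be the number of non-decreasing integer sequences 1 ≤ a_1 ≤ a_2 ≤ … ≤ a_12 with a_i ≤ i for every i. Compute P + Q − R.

Sub-diagonal monotone paths from (0,0) to (15,15) biject with Dyck paths of semilength 15, giving C_15. So P = C_15 = 9694845.
The non-crossing partitions of [11] form a lattice of size C_11. So Q = C_11 = 58786.
Such sub-staircase sequences of length n are counted by C_n; here n = 12. So R = C_12 = 208012.
P + Q − R = 9694845 + 58786 − 208012 = 9545619.

9545619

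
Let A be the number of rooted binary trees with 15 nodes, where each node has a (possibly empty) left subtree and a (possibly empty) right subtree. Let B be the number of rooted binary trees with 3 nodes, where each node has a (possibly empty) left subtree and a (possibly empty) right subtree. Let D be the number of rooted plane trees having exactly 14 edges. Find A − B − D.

7020400

Binary trees (left/right distinguished) on n nodes are counted by C_n; here n = 15. So A = C_15 = 9694845.
Binary trees (left/right distinguished) on n nodes are counted by C_n; here n = 3. So B = C_3 = 5.
Rooted ordered trees with n edges are counted by C_n; here n = 14. So D = C_14 = 2674440.
A − B − D = 9694845 − 5 − 2674440 = 7020400.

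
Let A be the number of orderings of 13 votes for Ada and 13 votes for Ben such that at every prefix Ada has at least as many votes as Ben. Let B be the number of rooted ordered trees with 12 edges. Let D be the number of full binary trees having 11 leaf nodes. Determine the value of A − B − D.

518092

Ballot sequences with n votes each where one side never trails are Dyck words, counted by C_n; here n = 13. So A = C_13 = 742900.
Rooted ordered trees with n edges are counted by C_n; here n = 12. So B = C_12 = 208012.
A full binary tree with L leaves has L−1 internal nodes and is counted by C_{L−1}; L = 11 gives C_10. So D = C_10 = 16796.
A − B − D = 742900 − 208012 − 16796 = 518092.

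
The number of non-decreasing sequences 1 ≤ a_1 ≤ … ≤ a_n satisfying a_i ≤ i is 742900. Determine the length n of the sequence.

13

Such sub-staircase sequences of length n are counted by C_n. The Catalan number equal to 742900 is C_13.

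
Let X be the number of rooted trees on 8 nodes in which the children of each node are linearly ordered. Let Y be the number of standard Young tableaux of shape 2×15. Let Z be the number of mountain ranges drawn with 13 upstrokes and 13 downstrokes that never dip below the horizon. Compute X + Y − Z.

Rooted ordered (plane) trees on m nodes have m−1 edges and are counted by C_{m−1}; m = 8 gives C_7. So X = C_7 = 429.
By the hook-length formula (or a Dyck-path bijection), SYT of shape 2×15 number C_15. So Y = C_15 = 9694845.
Paths of 13 up- and 13 down-steps that never dip below the axis are Dyck paths; their count is C_13. So Z = C_13 = 742900.
X + Y − Z = 429 + 9694845 − 742900 = 8952374.

8952374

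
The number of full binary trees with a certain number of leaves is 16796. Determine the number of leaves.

Full binary trees with L leaves are counted by C_{L−1}. Since C_10 = 16796, the index is 10.
So the index is 10, and the number of leaves is 10 + 1 = 11.

11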